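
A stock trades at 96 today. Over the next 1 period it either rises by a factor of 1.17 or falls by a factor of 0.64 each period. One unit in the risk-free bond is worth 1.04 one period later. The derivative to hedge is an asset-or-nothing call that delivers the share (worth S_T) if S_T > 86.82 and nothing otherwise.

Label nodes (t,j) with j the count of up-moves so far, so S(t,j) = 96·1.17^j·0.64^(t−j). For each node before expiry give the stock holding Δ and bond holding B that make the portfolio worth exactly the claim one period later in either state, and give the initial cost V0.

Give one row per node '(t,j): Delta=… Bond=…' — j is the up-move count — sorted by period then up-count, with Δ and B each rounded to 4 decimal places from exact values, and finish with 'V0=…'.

Since d<R<u, set p* = (R−d)/(u−d) = 0.7547; price each node as the discounted p*-expectation of its children.
Payoff layer (t=1): V(1,0)=0.0000, V(1,1)=112.3200
  t=0,j=0: stock 96.0000 → up 112.3200 (V=112.3200), down 61.4400 (V=0.0000). Price 81.5094; hedge Δ=2.2075, bond B=-130.4151.
Each (Δ,B) replicates both successor values, so the strategy is self-financing and V0 is arbitrage-free.

(0,0): Delta=2.2075 Bond=-130.4151
V0=81.5094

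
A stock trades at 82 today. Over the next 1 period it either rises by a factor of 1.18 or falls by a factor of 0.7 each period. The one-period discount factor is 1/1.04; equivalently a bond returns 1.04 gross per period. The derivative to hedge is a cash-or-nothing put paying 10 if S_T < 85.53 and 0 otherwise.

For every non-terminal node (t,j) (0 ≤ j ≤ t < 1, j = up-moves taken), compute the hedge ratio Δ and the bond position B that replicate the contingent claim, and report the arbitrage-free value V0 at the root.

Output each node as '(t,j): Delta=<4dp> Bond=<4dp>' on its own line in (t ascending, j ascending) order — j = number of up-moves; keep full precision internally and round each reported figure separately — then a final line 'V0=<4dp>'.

(0,0): Delta=-0.2541 Bond=23.6378
V0=2.8045

Risk-neutral probability p* = (R−d)/(u−d) = (1.04−0.7)/(1.18−0.7) = 0.7083.
Terminal payoffs: V(1,0)=10.0000, V(1,1)=0.0000
Node (0,0) S=82.0000: V=(p*·0.0000+(1−p*)·10.0000)/1.04=2.8045; Δ=(0.0000−10.0000)/(96.7600−57.4000)=-0.2541; B=V−Δ·S=23.6378
Self-financing check: at every node Δ·S+B equals the discounted successor values.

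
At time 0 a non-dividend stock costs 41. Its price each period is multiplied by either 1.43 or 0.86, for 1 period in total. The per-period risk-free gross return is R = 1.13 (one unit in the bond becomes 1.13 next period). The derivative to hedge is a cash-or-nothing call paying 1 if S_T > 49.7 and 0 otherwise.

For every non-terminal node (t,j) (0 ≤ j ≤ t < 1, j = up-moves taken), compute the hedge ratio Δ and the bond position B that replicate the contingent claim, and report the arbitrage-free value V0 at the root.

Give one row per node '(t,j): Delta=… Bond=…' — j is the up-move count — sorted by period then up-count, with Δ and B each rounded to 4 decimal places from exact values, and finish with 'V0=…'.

(0,0): Delta=0.0428 Bond=-1.3352
V0=0.4192

Since d<R<u, set p* = (R−d)/(u−d) = 0.4737; price each node as the discounted p*-expectation of its children.
Payoff layer (t=1): V(1,0)=0.0000, V(1,1)=1.0000
  t=0,j=0: stock 41.0000 → up 58.6300 (V=1.0000), down 35.2600 (V=0.0000). Price 0.4192; hedge Δ=0.0428, bond B=-1.3352.
Self-financing check: at every node Δ·S+B equals the discounted successor values.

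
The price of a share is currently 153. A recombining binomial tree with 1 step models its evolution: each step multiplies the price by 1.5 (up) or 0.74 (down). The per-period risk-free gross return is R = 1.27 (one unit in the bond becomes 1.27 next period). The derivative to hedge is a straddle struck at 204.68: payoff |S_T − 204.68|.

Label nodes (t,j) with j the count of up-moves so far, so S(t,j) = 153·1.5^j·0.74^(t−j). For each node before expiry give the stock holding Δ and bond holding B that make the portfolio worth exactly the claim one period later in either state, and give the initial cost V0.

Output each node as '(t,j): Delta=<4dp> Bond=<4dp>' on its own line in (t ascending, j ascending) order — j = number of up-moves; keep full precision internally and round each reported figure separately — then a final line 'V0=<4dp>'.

Risk-neutral probability p* = (R−d)/(u−d) = (1.27−0.74)/(1.5−0.74) = 0.6974.
Terminal payoffs: V(1,0)=91.4600, V(1,1)=24.8200
Node (0,0) S=153.0000: V=(p*·24.8200+(1−p*)·91.4600)/1.27=35.4231; Δ=(24.8200−91.4600)/(229.5000−113.2200)=-0.5731; B=V−Δ·S=123.1073
Root portfolio cost Δ·153+B reproduces V0=35.4231.

(0,0): Delta=-0.5731 Bond=123.1073
V0=35.4231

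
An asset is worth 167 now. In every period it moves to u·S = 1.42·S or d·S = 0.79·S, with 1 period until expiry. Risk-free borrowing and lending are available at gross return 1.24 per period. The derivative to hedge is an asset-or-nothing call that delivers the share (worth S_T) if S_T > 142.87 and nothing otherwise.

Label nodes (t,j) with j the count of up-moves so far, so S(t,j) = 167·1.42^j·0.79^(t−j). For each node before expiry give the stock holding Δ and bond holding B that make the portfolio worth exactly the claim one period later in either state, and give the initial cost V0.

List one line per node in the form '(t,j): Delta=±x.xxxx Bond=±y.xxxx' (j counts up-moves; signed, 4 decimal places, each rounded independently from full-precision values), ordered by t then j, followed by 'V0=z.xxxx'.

Under the risk-neutral measure, an up-move has probability p* = (R−d)/(u−d) = 0.7143 and values discount at R = 1.24.
At expiry t=1: V(1,0)=0.0000, V(1,1)=237.1400
(0,0): S=167.0000. Δ = (V_up−V_dn)/(S_up−S_dn) = (237.1400−0.0000)/(237.1400−131.9300) = 2.2540. V = [p*·237.1400 + (1−p*)·0.0000]/1.24 = 136.6014. B = V − Δ·S = -239.8113.
The time-0 hedge costs 136.6014, which is the no-arbitrage price.

(0,0): Delta=2.2540 Bond=-239.8113
V0=136.6014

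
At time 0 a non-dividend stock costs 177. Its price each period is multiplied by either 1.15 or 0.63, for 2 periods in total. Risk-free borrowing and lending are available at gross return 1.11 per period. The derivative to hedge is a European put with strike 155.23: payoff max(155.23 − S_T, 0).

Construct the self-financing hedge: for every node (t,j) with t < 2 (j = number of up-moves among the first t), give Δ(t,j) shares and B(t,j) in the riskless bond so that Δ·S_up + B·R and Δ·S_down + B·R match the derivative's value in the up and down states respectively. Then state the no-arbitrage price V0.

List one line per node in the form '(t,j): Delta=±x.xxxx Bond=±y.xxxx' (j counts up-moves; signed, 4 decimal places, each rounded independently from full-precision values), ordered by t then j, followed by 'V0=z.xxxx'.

Risk-neutral probability p* = (R−d)/(u−d) = (1.11−0.63)/(1.15−0.63) = 0.9231.
Terminal payoffs: V(2,0)=84.9787, V(2,1)=26.9935, V(2,2)=0.0000
Node (1,0) S=111.5100: V=(p*·26.9935+(1−p*)·84.9787)/1.11=28.3368; Δ=(26.9935−84.9787)/(128.2365−70.2513)=-1.0000; B=V−Δ·S=139.8468
Node (1,1) S=203.5500: V=(p*·0.0000+(1−p*)·26.9935)/1.11=1.8707; Δ=(0.0000−26.9935)/(234.0825−128.2365)=-0.2550; B=V−Δ·S=53.7812
Node (0,0) S=177.0000: V=(p*·1.8707+(1−p*)·28.3368)/1.11=3.5194; Δ=(1.8707−28.3368)/(203.5500−111.5100)=-0.2876; B=V−Δ·S=54.4159
Check: Δ(0,0)·S0 + B(0,0) = 3.5194 = V0.

(0,0): Delta=-0.2876 Bond=54.4159
(1,0): Delta=-1.0000 Bond=139.8468
(1,1): Delta=-0.2550 Bond=53.7812
V0=3.5194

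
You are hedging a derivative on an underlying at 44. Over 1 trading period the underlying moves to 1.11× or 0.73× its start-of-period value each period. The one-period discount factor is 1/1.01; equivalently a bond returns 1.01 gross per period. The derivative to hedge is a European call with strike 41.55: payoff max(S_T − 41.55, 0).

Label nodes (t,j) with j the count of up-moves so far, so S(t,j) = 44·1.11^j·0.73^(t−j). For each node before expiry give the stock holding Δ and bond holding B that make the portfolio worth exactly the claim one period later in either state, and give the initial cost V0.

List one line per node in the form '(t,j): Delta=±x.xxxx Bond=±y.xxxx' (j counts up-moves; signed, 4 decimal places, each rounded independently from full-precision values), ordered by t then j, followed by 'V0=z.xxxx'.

Under the risk-neutral measure, an up-move has probability p* = (R−d)/(u−d) = 0.7368 and values discount at R = 1.01.
At expiry t=1: V(1,0)=0.0000, V(1,1)=7.2900
(0,0): S=44.0000. Δ = (V_up−V_dn)/(S_up−S_dn) = (7.2900−0.0000)/(48.8400−32.1200) = 0.4360. V = [p*·7.2900 + (1−p*)·0.0000]/1.01 = 5.3184. B = V − Δ·S = -13.8658.
Root portfolio cost Δ·44+B reproduces V0=5.3184.

(0,0): Delta=0.4360 Bond=-13.8658
V0=5.3184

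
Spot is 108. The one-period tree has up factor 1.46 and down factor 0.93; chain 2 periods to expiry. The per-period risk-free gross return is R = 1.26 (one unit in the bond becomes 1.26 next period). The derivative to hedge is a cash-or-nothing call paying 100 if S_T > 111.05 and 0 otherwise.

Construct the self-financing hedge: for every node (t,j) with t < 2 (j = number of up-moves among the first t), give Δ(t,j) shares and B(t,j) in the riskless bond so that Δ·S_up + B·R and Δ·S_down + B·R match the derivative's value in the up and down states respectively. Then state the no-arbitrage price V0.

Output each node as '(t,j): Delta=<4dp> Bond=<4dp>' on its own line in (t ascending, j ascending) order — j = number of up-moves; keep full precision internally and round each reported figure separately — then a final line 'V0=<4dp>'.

The replicating-portfolio and risk-neutral prices coincide; use p* = (1.26−0.93)/(1.46−0.93) = 0.6226 for the latter.
Terminal payoffs: V(2,0)=0.0000, V(2,1)=100.0000, V(2,2)=100.0000
(1,0): S=100.4400. Δ = (V_up−V_dn)/(S_up−S_dn) = (100.0000−0.0000)/(146.6424−93.4092) = 1.8785. V = [p*·100.0000 + (1−p*)·0.0000]/1.26 = 49.4160. B = V − Δ·S = -139.2633.
(1,1): S=157.6800. Δ = (V_up−V_dn)/(S_up−S_dn) = (100.0000−100.0000)/(230.2128−146.6424) = 0.0000. V = [p*·100.0000 + (1−p*)·100.0000]/1.26 = 79.3651. B = V − Δ·S = 79.3651.
(0,0): S=108.0000. Δ = (V_up−V_dn)/(S_up−S_dn) = (79.3651−49.4160)/(157.6800−100.4400) = 0.5232. V = [p*·79.3651 + (1−p*)·49.4160]/1.26 = 54.0187. B = V − Δ·S = -2.4890.
Check: Δ(0,0)·S0 + B(0,0) = 54.0187 = V0.

(0,0): Delta=0.5232 Bond=-2.4890
(1,0): Delta=1.8785 Bond=-139.2633
(1,1): Delta=0.0000 Bond=79.3651
V0=54.0187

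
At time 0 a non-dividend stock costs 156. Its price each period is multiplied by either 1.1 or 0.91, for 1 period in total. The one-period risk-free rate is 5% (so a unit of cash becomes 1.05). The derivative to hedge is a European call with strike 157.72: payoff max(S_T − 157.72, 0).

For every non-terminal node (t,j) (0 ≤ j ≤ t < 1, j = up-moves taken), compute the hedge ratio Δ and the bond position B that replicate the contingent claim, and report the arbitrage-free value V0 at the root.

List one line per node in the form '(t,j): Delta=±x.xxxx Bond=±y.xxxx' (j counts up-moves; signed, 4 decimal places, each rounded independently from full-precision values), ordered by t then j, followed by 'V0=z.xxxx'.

(0,0): Delta=0.4683 Bond=-63.3123
V0=9.7404

No-arbitrage ⇒ martingale measure with p* = (R−d)/(u−d) = 0.7368.
Payoff layer (t=1): V(1,0)=0.0000, V(1,1)=13.8800
(0,0): S=156.0000. Δ = (V_up−V_dn)/(S_up−S_dn) = (13.8800−0.0000)/(171.6000−141.9600) = 0.4683. V = [p*·13.8800 + (1−p*)·0.0000]/1.05 = 9.7404. B = V − Δ·S = -63.3123.
The time-0 hedge costs 9.7404, which is the no-arbitrage price.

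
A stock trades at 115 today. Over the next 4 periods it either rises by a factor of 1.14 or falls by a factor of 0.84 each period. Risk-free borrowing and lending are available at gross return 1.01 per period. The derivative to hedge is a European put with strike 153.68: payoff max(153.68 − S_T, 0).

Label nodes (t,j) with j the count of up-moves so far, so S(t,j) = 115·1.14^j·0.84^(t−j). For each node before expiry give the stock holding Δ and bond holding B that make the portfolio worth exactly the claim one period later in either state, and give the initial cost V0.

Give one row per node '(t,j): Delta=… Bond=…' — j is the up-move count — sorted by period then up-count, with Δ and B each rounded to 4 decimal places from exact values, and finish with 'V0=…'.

The replicating-portfolio and risk-neutral prices coincide; use p* = (1.01−0.84)/(1.14−0.84) = 0.5667 for the latter.
At expiry t=4: V(4,0)=96.4248, V(4,1)=75.9765, V(4,2)=48.2253, V(4,3)=10.5628, V(4,4)=0.0000
(3,0): S=68.1610. Δ = (V_up−V_dn)/(S_up−S_dn) = (75.9765−96.4248)/(77.7035−57.2552) = -1.0000. V = [p*·75.9765 + (1−p*)·96.4248]/1.01 = 83.9975. B = V − Δ·S = 152.1584.
(3,1): S=92.5042. Δ = (V_up−V_dn)/(S_up−S_dn) = (48.2253−75.9765)/(105.4547−77.7035) = -1.0000. V = [p*·48.2253 + (1−p*)·75.9765]/1.01 = 59.6543. B = V − Δ·S = 152.1584.
(3,2): S=125.5414. Δ = (V_up−V_dn)/(S_up−S_dn) = (10.5628−48.2253)/(143.1172−105.4547) = -1.0000. V = [p*·10.5628 + (1−p*)·48.2253]/1.01 = 26.6171. B = V − Δ·S = 152.1584.
(3,3): S=170.3776. Δ = (V_up−V_dn)/(S_up−S_dn) = (0.0000−10.5628)/(194.2304−143.1172) = -0.2067. V = [p*·0.0000 + (1−p*)·10.5628]/1.01 = 4.5319. B = V − Δ·S = 39.7414.
(2,0): S=81.1440. Δ = (V_up−V_dn)/(S_up−S_dn) = (59.6543−83.9975)/(92.5042−68.1610) = -1.0000. V = [p*·59.6543 + (1−p*)·83.9975]/1.01 = 69.5079. B = V − Δ·S = 150.6519.
(2,1): S=110.1240. Δ = (V_up−V_dn)/(S_up−S_dn) = (26.6171−59.6543)/(125.5414−92.5042) = -1.0000. V = [p*·26.6171 + (1−p*)·59.6543]/1.01 = 40.5279. B = V − Δ·S = 150.6519.
(2,2): S=149.4540. Δ = (V_up−V_dn)/(S_up−S_dn) = (4.5319−26.6171)/(170.3776−125.5414) = -0.4926. V = [p*·4.5319 + (1−p*)·26.6171]/1.01 = 13.9625. B = V − Δ·S = 87.5797.
(1,0): S=96.6000. Δ = (V_up−V_dn)/(S_up−S_dn) = (40.5279−69.5079)/(110.1240−81.1440) = -1.0000. V = [p*·40.5279 + (1−p*)·69.5079]/1.01 = 52.5603. B = V − Δ·S = 149.1603.
(1,1): S=131.1000. Δ = (V_up−V_dn)/(S_up−S_dn) = (13.9625−40.5279)/(149.4540−110.1240) = -0.6754. V = [p*·13.9625 + (1−p*)·40.5279]/1.01 = 25.2220. B = V − Δ·S = 113.7732.
(0,0): S=115.0000. Δ = (V_up−V_dn)/(S_up−S_dn) = (25.2220−52.5603)/(131.1000−96.6000) = -0.7924. V = [p*·25.2220 + (1−p*)·52.5603]/1.01 = 36.7016. B = V − Δ·S = 127.8293.
The time-0 hedge costs 36.7016, which is the no-arbitrage price.

(0,0): Delta=-0.7924 Bond=127.8293
(1,0): Delta=-1.0000 Bond=149.1603
(1,1): Delta=-0.6754 Bond=113.7732
(2,0): Delta=-1.0000 Bond=150.6519
(2,1): Delta=-1.0000 Bond=150.6519
(2,2): Delta=-0.4926 Bond=87.5797
(3,0): Delta=-1.0000 Bond=152.1584
(3,1): Delta=-1.0000 Bond=152.1584
(3,2): Delta=-1.0000 Bond=152.1584
(3,3): Delta=-0.2067 Bond=39.7414
V0=36.7016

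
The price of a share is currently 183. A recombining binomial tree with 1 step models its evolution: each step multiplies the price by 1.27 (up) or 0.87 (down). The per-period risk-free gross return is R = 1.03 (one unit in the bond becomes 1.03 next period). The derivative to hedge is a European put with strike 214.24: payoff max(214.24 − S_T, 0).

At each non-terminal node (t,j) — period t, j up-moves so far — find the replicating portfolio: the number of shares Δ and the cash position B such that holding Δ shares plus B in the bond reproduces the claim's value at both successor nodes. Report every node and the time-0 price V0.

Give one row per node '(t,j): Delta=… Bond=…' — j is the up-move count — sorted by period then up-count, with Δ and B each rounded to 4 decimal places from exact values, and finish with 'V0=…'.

(0,0): Delta=-0.7518 Bond=169.6313
V0=32.0563

No-arbitrage ⇒ martingale measure with p* = (R−d)/(u−d) = 0.4000.
Payoff layer (t=1): V(1,0)=55.0300, V(1,1)=0.0000
  t=0,j=0: stock 183.0000 → up 232.4100 (V=0.0000), down 159.2100 (V=55.0300). Price 32.0563; hedge Δ=-0.7518, bond B=169.6313.
Check: Δ(0,0)·S0 + B(0,0) = 32.0563 = V0.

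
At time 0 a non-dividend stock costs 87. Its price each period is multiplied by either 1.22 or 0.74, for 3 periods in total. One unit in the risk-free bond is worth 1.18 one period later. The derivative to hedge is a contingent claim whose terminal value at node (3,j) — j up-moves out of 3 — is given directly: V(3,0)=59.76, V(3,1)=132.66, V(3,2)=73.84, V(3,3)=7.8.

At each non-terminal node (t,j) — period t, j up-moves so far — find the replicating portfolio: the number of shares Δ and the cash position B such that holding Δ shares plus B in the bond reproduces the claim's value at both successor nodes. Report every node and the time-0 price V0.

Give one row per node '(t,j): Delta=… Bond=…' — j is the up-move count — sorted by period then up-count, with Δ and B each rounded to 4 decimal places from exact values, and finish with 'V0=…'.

(0,0): Delta=-1.1002 Bond=110.3766
(1,0): Delta=-1.3120 Bond=143.8836
(1,1): Delta=-1.0885 Bond=129.0044
(2,0): Delta=3.1879 Bond=-44.5996
(2,1): Delta=-1.5602 Bond=189.2719
(2,2): Delta=-1.0625 Bond=148.8573
V0=14.6604

Risk-neutral probability p* = (R−d)/(u−d) = (1.18−0.74)/(1.22−0.74) = 0.9167.
Terminal payoffs: V(3,0)=59.7600, V(3,1)=132.6600, V(3,2)=73.8400, V(3,3)=7.8000
(2,0): S=47.6412. Δ = (V_up−V_dn)/(S_up−S_dn) = (132.6600−59.7600)/(58.1223−35.2545) = 3.1879. V = [p*·132.6600 + (1−p*)·59.7600]/1.18 = 107.2754. B = V − Δ·S = -44.5996.
(2,1): S=78.5436. Δ = (V_up−V_dn)/(S_up−S_dn) = (73.8400−132.6600)/(95.8232−58.1223) = -1.5602. V = [p*·73.8400 + (1−p*)·132.6600]/1.18 = 66.7302. B = V − Δ·S = 189.2719.
(2,2): S=129.4908. Δ = (V_up−V_dn)/(S_up−S_dn) = (7.8000−73.8400)/(157.9788−95.8232) = -1.0625. V = [p*·7.8000 + (1−p*)·73.8400]/1.18 = 11.2740. B = V − Δ·S = 148.8573.
(1,0): S=64.3800. Δ = (V_up−V_dn)/(S_up−S_dn) = (66.7302−107.2754)/(78.5436−47.6412) = -1.3120. V = [p*·66.7302 + (1−p*)·107.2754]/1.18 = 59.4144. B = V − Δ·S = 143.8836.
(1,1): S=106.1400. Δ = (V_up−V_dn)/(S_up−S_dn) = (11.2740−66.7302)/(129.4908−78.5436) = -1.0885. V = [p*·11.2740 + (1−p*)·66.7302]/1.18 = 13.4706. B = V − Δ·S = 129.0044.
(0,0): S=87.0000. Δ = (V_up−V_dn)/(S_up−S_dn) = (13.4706−59.4144)/(106.1400−64.3800) = -1.1002. V = [p*·13.4706 + (1−p*)·59.4144]/1.18 = 14.6604. B = V − Δ·S = 110.3766.
Self-financing check: at every node Δ·S+B equals the discounted successor values.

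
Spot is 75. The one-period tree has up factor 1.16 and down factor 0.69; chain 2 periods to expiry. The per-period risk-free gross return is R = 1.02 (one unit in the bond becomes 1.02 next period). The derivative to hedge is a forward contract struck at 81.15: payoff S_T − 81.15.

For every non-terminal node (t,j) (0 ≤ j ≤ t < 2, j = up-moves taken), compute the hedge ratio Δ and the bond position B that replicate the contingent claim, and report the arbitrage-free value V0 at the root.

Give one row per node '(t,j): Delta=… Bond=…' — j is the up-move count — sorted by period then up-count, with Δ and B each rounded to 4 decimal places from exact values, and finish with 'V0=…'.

(0,0): Delta=1.0000 Bond=-77.9988
(1,0): Delta=1.0000 Bond=-79.5588
(1,1): Delta=1.0000 Bond=-79.5588
V0=-2.9988

Under the risk-neutral measure, an up-move has probability p* = (R−d)/(u−d) = 0.7021 and values discount at R = 1.02.
At expiry t=2: V(2,0)=-45.4425, V(2,1)=-21.1200, V(2,2)=19.7700
  t=1,j=0: stock 51.7500 → up 60.0300 (V=-21.1200), down 35.7075 (V=-45.4425). Price -27.8088; hedge Δ=1.0000, bond B=-79.5588.
  t=1,j=1: stock 87.0000 → up 100.9200 (V=19.7700), down 60.0300 (V=-21.1200). Price 7.4412; hedge Δ=1.0000, bond B=-79.5588.
  t=0,j=0: stock 75.0000 → up 87.0000 (V=7.4412), down 51.7500 (V=-27.8088). Price -2.9988; hedge Δ=1.0000, bond B=-77.9988.
Each (Δ,B) replicates both successor values, so the strategy is self-financing and V0 is arbitrage-free.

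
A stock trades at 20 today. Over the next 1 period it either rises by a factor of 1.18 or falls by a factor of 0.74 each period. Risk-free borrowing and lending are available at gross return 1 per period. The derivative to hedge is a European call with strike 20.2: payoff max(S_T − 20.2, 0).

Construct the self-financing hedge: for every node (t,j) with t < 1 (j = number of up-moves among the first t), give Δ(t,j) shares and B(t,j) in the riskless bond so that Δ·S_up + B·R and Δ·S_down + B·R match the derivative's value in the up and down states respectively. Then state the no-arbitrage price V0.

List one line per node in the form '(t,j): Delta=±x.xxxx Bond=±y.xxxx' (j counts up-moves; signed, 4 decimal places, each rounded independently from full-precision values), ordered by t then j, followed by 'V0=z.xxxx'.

(0,0): Delta=0.3864 Bond=-5.7182
V0=2.0091

The replicating-portfolio and risk-neutral prices coincide; use p* = (1−0.74)/(1.18−0.74) = 0.5909 for the latter.
Payoff layer (t=1): V(1,0)=0.0000, V(1,1)=3.4000
(0,0): S=20.0000. Δ = (V_up−V_dn)/(S_up−S_dn) = (3.4000−0.0000)/(23.6000−14.8000) = 0.3864. V = [p*·3.4000 + (1−p*)·0.0000]/1 = 2.0091. B = V − Δ·S = -5.7182.
Check: Δ(0,0)·S0 + B(0,0) = 2.0091 = V0.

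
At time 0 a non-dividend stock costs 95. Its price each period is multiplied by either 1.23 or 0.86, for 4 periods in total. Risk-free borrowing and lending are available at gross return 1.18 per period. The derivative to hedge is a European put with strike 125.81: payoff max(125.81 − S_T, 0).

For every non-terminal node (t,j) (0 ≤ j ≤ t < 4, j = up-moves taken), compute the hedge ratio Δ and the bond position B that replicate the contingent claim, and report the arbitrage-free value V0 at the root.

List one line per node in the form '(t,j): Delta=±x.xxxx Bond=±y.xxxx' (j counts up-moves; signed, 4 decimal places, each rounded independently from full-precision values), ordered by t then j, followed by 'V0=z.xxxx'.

No-arbitrage ⇒ martingale measure with p* = (R−d)/(u−d) = 0.8649.
Terminal values V(4,·): V(4,0)=73.8442, V(4,1)=51.4869, V(4,2)=19.5106, V(4,3)=0.0000, V(4,4)=0.0000
Node (3,0) S=60.4253: V=(p*·51.4869+(1−p*)·73.8442)/1.18=46.1933; Δ=(51.4869−73.8442)/(74.3231−51.9658)=-1.0000; B=V−Δ·S=106.6186
Node (3,1) S=86.4223: V=(p*·19.5106+(1−p*)·51.4869)/1.18=20.1964; Δ=(19.5106−51.4869)/(106.2994−74.3231)=-1.0000; B=V−Δ·S=106.6186
Node (3,2) S=123.6039: V=(p*·0.0000+(1−p*)·19.5106)/1.18=2.2344; Δ=(0.0000−19.5106)/(152.0328−106.2994)=-0.4266; B=V−Δ·S=54.9658
Node (3,3) S=176.7824: V=(p*·0.0000+(1−p*)·0.0000)/1.18=0.0000; Δ=(0.0000−0.0000)/(217.4423−152.0328)=0.0000; B=V−Δ·S=0.0000
Node (2,0) S=70.2620: V=(p*·20.1964+(1−p*)·46.1933)/1.18=20.0928; Δ=(20.1964−46.1933)/(86.4223−60.4253)=-1.0000; B=V−Δ·S=90.3548
Node (2,1) S=100.4910: V=(p*·2.2344+(1−p*)·20.1964)/1.18=3.9506; Δ=(2.2344−20.1964)/(123.6039−86.4223)=-0.4831; B=V−Δ·S=52.4965
Node (2,2) S=143.7255: V=(p*·0.0000+(1−p*)·2.2344)/1.18=0.2559; Δ=(0.0000−2.2344)/(176.7824−123.6039)=-0.0420; B=V−Δ·S=6.2948
Node (1,0) S=81.7000: V=(p*·3.9506+(1−p*)·20.0928)/1.18=5.1966; Δ=(3.9506−20.0928)/(100.4910−70.2620)=-0.5340; B=V−Δ·S=48.8242
Node (1,1) S=116.8500: V=(p*·0.2559+(1−p*)·3.9506)/1.18=0.6400; Δ=(0.2559−3.9506)/(143.7255−100.4910)=-0.0855; B=V−Δ·S=10.6256
Node (0,0) S=95.0000: V=(p*·0.6400+(1−p*)·5.1966)/1.18=1.0642; Δ=(0.6400−5.1966)/(116.8500−81.7000)=-0.1296; B=V−Δ·S=13.3793
Each (Δ,B) replicates both successor values, so the strategy is self-financing and V0 is arbitrage-free.

(0,0): Delta=-0.1296 Bond=13.3793
(1,0): Delta=-0.5340 Bond=48.8242
(1,1): Delta=-0.0855 Bond=10.6256
(2,0): Delta=-1.0000 Bond=90.3548
(2,1): Delta=-0.4831 Bond=52.4965
(2,2): Delta=-0.0420 Bond=6.2948
(3,0): Delta=-1.0000 Bond=106.6186
(3,1): Delta=-1.0000 Bond=106.6186
(3,2): Delta=-0.4266 Bond=54.9658
(3,3): Delta=0.0000 Bond=0.0000
V0=1.0642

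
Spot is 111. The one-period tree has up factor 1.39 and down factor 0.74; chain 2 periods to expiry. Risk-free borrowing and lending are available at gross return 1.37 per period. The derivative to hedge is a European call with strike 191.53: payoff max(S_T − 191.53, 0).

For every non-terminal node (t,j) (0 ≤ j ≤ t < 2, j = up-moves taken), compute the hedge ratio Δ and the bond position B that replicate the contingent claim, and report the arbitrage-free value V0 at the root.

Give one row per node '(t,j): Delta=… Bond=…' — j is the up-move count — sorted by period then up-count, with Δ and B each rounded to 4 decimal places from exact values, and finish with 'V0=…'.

Since d<R<u, set p* = (R−d)/(u−d) = 0.9692; price each node as the discounted p*-expectation of its children.
Payoff layer (t=2): V(2,0)=0.0000, V(2,1)=0.0000, V(2,2)=22.9331
  t=1,j=0: stock 82.1400 → up 114.1746 (V=0.0000), down 60.7836 (V=0.0000). Price 0.0000; hedge Δ=0.0000, bond B=0.0000.
  t=1,j=1: stock 154.2900 → up 214.4631 (V=22.9331), down 114.1746 (V=0.0000). Price 16.2244; hedge Δ=0.2287, bond B=-19.0573.
  t=0,j=0: stock 111.0000 → up 154.2900 (V=16.2244), down 82.1400 (V=0.0000). Price 11.4783; hedge Δ=0.2249, bond B=-13.4824.
Check: Δ(0,0)·S0 + B(0,0) = 11.4783 = V0.

(0,0): Delta=0.2249 Bond=-13.4824
(1,0): Delta=0.0000 Bond=0.0000
(1,1): Delta=0.2287 Bond=-19.0573
V0=11.4783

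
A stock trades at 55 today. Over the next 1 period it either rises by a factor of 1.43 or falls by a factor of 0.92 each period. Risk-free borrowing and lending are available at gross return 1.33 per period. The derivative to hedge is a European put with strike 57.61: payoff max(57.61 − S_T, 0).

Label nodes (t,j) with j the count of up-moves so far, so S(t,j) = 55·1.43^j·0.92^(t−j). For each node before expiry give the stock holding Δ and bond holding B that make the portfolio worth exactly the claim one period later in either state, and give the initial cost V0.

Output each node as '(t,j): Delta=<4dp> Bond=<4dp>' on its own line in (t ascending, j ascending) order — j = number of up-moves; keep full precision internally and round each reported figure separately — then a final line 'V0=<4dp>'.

(0,0): Delta=-0.2499 Bond=14.7786
V0=1.0335

No-arbitrage ⇒ martingale measure with p* = (R−d)/(u−d) = 0.8039.
Payoff layer (t=1): V(1,0)=7.0100, V(1,1)=0.0000
Node (0,0) S=55.0000: V=(p*·0.0000+(1−p*)·7.0100)/1.33=1.0335; Δ=(0.0000−7.0100)/(78.6500−50.6000)=-0.2499; B=V−Δ·S=14.7786
Check: Δ(0,0)·S0 + B(0,0) = 1.0335 = V0.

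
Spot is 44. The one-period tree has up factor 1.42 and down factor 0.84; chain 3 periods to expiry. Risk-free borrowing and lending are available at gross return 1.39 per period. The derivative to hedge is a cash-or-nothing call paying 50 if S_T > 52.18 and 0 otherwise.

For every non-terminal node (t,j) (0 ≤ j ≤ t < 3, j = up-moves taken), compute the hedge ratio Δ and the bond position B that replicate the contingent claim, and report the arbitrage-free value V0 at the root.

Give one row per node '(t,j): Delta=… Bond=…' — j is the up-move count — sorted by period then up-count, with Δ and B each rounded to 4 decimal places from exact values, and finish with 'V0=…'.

Since d<R<u, set p* = (R−d)/(u−d) = 0.9483; price each node as the discounted p*-expectation of its children.
Terminal values V(3,·): V(3,0)=0.0000, V(3,1)=0.0000, V(3,2)=50.0000, V(3,3)=50.0000
  t=2,j=0: stock 31.0464 → up 44.0859 (V=0.0000), down 26.0790 (V=0.0000). Price 0.0000; hedge Δ=0.0000, bond B=0.0000.
  t=2,j=1: stock 52.4832 → up 74.5261 (V=50.0000), down 44.0859 (V=0.0000). Price 34.1106; hedge Δ=1.6426, bond B=-52.0963.
  t=2,j=2: stock 88.7216 → up 125.9847 (V=50.0000), down 74.5261 (V=50.0000). Price 35.9712; hedge Δ=0.0000, bond B=35.9712.
  t=1,j=0: stock 36.9600 → up 52.4832 (V=34.1106), down 31.0464 (V=0.0000). Price 23.2707; hedge Δ=1.5912, bond B=-35.5407.
  t=1,j=1: stock 62.4800 → up 88.7216 (V=35.9712), down 52.4832 (V=34.1106). Price 25.8093; hedge Δ=0.0513, bond B=22.6014.
  t=0,j=0: stock 44.0000 → up 62.4800 (V=25.8093), down 36.9600 (V=23.2707). Price 18.4734; hedge Δ=0.0995, bond B=14.0965.
The time-0 hedge costs 18.4734, which is the no-arbitrage price.

(0,0): Delta=0.0995 Bond=14.0965
(1,0): Delta=1.5912 Bond=-35.5407
(1,1): Delta=0.0513 Bond=22.6014
(2,0): Delta=0.0000 Bond=0.0000
(2,1): Delta=1.6426 Bond=-52.0963
(2,2): Delta=0.0000 Bond=35.9712
V0=18.4734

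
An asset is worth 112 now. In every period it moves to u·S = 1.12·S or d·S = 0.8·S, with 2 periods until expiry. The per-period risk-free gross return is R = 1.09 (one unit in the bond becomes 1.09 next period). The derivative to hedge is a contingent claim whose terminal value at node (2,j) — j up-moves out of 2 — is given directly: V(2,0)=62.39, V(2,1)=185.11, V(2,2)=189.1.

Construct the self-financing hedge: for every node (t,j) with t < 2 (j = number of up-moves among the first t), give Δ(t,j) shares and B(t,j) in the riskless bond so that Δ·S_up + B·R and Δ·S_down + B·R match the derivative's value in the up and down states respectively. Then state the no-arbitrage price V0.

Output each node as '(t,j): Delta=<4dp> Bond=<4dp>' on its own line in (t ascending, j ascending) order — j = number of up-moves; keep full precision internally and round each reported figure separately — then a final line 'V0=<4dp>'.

Since d<R<u, set p* = (R−d)/(u−d) = 0.9062; price each node as the discounted p*-expectation of its children.
Terminal payoffs: V(2,0)=62.3900, V(2,1)=185.1100, V(2,2)=189.1000
  t=1,j=0: stock 89.6000 → up 100.3520 (V=185.1100), down 71.6800 (V=62.3900). Price 159.2706; hedge Δ=4.2801, bond B=-224.2294.
  t=1,j=1: stock 125.4400 → up 140.4928 (V=189.1000), down 100.3520 (V=185.1100). Price 173.1431; hedge Δ=0.0994, bond B=160.6743.
  t=0,j=0: stock 112.0000 → up 125.4400 (V=173.1431), down 89.6000 (V=159.2706). Price 157.6537; hedge Δ=0.3871, bond B=114.3024.
Check: Δ(0,0)·S0 + B(0,0) = 157.6537 = V0.

(0,0): Delta=0.3871 Bond=114.3024
(1,0): Delta=4.2801 Bond=-224.2294
(1,1): Delta=0.0994 Bond=160.6743
V0=157.6537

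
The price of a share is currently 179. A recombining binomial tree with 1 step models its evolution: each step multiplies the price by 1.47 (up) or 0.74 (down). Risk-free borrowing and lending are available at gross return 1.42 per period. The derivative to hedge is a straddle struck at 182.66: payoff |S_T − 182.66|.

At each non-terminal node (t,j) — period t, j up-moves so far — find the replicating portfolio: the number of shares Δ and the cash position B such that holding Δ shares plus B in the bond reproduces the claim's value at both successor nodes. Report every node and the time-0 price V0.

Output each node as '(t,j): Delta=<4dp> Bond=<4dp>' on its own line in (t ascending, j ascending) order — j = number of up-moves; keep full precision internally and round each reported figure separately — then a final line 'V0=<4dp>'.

Under the risk-neutral measure, an up-move has probability p* = (R−d)/(u−d) = 0.9315 and values discount at R = 1.42.
At expiry t=1: V(1,0)=50.2000, V(1,1)=80.4700
Node (0,0) S=179.0000: V=(p*·80.4700+(1−p*)·50.2000)/1.42=55.2090; Δ=(80.4700−50.2000)/(263.1300−132.4600)=0.2317; B=V−Δ·S=13.7432
Check: Δ(0,0)·S0 + B(0,0) = 55.2090 = V0.

(0,0): Delta=0.2317 Bond=13.7432
V0=55.2090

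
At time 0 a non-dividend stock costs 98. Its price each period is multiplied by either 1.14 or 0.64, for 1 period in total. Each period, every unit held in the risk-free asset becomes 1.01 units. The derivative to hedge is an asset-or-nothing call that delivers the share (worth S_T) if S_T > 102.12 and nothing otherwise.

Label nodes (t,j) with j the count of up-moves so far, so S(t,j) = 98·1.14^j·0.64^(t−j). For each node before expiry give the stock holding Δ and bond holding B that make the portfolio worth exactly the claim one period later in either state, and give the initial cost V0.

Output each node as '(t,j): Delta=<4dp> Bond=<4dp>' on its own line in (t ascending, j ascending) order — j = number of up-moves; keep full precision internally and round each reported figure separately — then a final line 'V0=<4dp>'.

(0,0): Delta=2.2800 Bond=-141.5857
V0=81.8543

Since d<R<u, set p* = (R−d)/(u−d) = 0.7400; price each node as the discounted p*-expectation of its children.
Terminal payoffs: V(1,0)=0.0000, V(1,1)=111.7200
(0,0): S=98.0000. Δ = (V_up−V_dn)/(S_up−S_dn) = (111.7200−0.0000)/(111.7200−62.7200) = 2.2800. V = [p*·111.7200 + (1−p*)·0.0000]/1.01 = 81.8543. B = V − Δ·S = -141.5857.
Self-financing check: at every node Δ·S+B equals the discounted successor values.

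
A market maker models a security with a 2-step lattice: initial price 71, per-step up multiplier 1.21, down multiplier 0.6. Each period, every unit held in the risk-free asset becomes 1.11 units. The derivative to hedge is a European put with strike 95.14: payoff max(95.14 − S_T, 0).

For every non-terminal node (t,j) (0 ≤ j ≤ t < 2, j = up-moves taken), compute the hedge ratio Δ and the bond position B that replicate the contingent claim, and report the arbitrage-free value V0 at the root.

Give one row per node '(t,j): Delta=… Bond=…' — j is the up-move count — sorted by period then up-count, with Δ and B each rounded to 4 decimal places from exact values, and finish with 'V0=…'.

(0,0): Delta=-0.8468 Bond=71.3368
(1,0): Delta=-1.0000 Bond=85.7117
(1,1): Delta=-0.8319 Bond=77.9039
V0=11.2165

The replicating-portfolio and risk-neutral prices coincide; use p* = (1.11−0.6)/(1.21−0.6) = 0.8361 for the latter.
Terminal payoffs: V(2,0)=69.5800, V(2,1)=43.5940, V(2,2)=0.0000
  t=1,j=0: stock 42.6000 → up 51.5460 (V=43.5940), down 25.5600 (V=69.5800). Price 43.1117; hedge Δ=-1.0000, bond B=85.7117.
  t=1,j=1: stock 85.9100 → up 103.9511 (V=0.0000), down 51.5460 (V=43.5940). Price 6.4383; hedge Δ=-0.8319, bond B=77.9039.
  t=0,j=0: stock 71.0000 → up 85.9100 (V=6.4383), down 42.6000 (V=43.1117). Price 11.2165; hedge Δ=-0.8468, bond B=71.3368.
Root portfolio cost Δ·71+B reproduces V0=11.2165.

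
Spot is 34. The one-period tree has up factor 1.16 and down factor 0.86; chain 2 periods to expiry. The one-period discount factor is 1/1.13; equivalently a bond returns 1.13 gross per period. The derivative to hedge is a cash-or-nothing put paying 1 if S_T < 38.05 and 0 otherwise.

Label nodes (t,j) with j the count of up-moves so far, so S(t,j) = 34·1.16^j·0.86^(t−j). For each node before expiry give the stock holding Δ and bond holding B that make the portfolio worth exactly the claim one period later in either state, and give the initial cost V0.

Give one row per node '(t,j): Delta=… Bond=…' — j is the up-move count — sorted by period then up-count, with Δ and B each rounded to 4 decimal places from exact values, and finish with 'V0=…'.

(0,0): Delta=-0.0781 Bond=2.8037
(1,0): Delta=0.0000 Bond=0.8850
(1,1): Delta=-0.0845 Bond=3.4218
V0=0.1488

Since d<R<u, set p* = (R−d)/(u−d) = 0.9000; price each node as the discounted p*-expectation of its children.
Payoff layer (t=2): V(2,0)=1.0000, V(2,1)=1.0000, V(2,2)=0.0000
  t=1,j=0: stock 29.2400 → up 33.9184 (V=1.0000), down 25.1464 (V=1.0000). Price 0.8850; hedge Δ=0.0000, bond B=0.8850.
  t=1,j=1: stock 39.4400 → up 45.7504 (V=0.0000), down 33.9184 (V=1.0000). Price 0.0885; hedge Δ=-0.0845, bond B=3.4218.
  t=0,j=0: stock 34.0000 → up 39.4400 (V=0.0885), down 29.2400 (V=0.8850). Price 0.1488; hedge Δ=-0.0781, bond B=2.8037.
Self-financing check: at every node Δ·S+B equals the discounted successor values.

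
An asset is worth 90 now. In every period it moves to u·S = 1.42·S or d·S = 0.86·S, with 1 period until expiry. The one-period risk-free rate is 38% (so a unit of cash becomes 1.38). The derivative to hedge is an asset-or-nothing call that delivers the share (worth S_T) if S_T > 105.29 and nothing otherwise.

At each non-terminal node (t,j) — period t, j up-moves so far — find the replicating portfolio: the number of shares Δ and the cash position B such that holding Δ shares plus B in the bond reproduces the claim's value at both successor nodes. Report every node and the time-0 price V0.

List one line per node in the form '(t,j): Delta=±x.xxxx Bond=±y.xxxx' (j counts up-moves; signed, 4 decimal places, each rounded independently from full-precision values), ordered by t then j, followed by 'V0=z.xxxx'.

(0,0): Delta=2.5357 Bond=-142.2205
V0=85.9938

Since d<R<u, set p* = (R−d)/(u−d) = 0.9286; price each node as the discounted p*-expectation of its children.
At expiry t=1: V(1,0)=0.0000, V(1,1)=127.8000
  t=0,j=0: stock 90.0000 → up 127.8000 (V=127.8000), down 77.4000 (V=0.0000). Price 85.9938; hedge Δ=2.5357, bond B=-142.2205.
Self-financing check: at every node Δ·S+B equals the discounted successor values.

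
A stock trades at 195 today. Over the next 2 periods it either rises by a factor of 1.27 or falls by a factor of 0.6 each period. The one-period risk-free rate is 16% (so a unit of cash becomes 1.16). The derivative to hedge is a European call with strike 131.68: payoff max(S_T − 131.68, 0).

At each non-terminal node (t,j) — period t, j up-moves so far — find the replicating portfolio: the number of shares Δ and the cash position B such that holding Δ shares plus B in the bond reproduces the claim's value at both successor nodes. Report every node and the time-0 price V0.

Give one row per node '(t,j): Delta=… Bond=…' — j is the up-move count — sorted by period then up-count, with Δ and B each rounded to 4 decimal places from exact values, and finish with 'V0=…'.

(0,0): Delta=0.9334 Bond=-83.6408
(1,0): Delta=0.2157 Bond=-13.0546
(1,1): Delta=1.0000 Bond=-113.5172
V0=98.3719

Risk-neutral probability p* = (R−d)/(u−d) = (1.16−0.6)/(1.27−0.6) = 0.8358.
At expiry t=2: V(2,0)=0.0000, V(2,1)=16.9100, V(2,2)=182.8355
(1,0): S=117.0000. Δ = (V_up−V_dn)/(S_up−S_dn) = (16.9100−0.0000)/(148.5900−70.2000) = 0.2157. V = [p*·16.9100 + (1−p*)·0.0000]/1.16 = 12.1843. B = V − Δ·S = -13.0546.
(1,1): S=247.6500. Δ = (V_up−V_dn)/(S_up−S_dn) = (182.8355−16.9100)/(314.5155−148.5900) = 1.0000. V = [p*·182.8355 + (1−p*)·16.9100]/1.16 = 134.1328. B = V − Δ·S = -113.5172.
(0,0): S=195.0000. Δ = (V_up−V_dn)/(S_up−S_dn) = (134.1328−12.1843)/(247.6500−117.0000) = 0.9334. V = [p*·134.1328 + (1−p*)·12.1843]/1.16 = 98.3719. B = V − Δ·S = -83.6408.
The time-0 hedge costs 98.3719, which is the no-arbitrage price.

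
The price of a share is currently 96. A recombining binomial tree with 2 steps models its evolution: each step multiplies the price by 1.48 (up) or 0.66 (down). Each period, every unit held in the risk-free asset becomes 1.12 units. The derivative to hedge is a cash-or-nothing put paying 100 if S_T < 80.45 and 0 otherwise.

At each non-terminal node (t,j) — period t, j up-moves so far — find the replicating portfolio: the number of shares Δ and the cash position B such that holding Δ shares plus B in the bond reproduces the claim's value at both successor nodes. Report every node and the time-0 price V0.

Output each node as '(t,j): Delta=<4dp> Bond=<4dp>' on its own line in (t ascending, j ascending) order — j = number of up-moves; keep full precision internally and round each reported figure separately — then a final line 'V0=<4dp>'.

(0,0): Delta=-0.4979 Bond=63.1685
(1,0): Delta=-1.9247 Bond=161.1498
(1,1): Delta=0.0000 Bond=0.0000
V0=15.3653

Risk-neutral probability p* = (R−d)/(u−d) = (1.12−0.66)/(1.48−0.66) = 0.5610.
Terminal values V(2,·): V(2,0)=100.0000, V(2,1)=0.0000, V(2,2)=0.0000
  t=1,j=0: stock 63.3600 → up 93.7728 (V=0.0000), down 41.8176 (V=100.0000). Price 39.1986; hedge Δ=-1.9247, bond B=161.1498.
  t=1,j=1: stock 142.0800 → up 210.2784 (V=0.0000), down 93.7728 (V=0.0000). Price 0.0000; hedge Δ=0.0000, bond B=0.0000.
  t=0,j=0: stock 96.0000 → up 142.0800 (V=0.0000), down 63.3600 (V=39.1986). Price 15.3653; hedge Δ=-0.4979, bond B=63.1685.
The time-0 hedge costs 15.3653, which is the no-arbitrage price.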